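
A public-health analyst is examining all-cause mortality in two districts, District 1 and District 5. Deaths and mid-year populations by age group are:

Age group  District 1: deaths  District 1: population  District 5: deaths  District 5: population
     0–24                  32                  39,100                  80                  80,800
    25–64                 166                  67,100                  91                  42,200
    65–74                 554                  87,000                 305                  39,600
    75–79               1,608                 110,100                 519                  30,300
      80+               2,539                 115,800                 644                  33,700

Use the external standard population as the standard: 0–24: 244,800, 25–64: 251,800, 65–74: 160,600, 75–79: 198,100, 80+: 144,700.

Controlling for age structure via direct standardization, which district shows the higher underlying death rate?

Age-specific rates per 1,000 for District 1: 0.818, 2.474, 6.368, 14.605, 21.926.
For District 5: 0.990, 2.156, 7.702, 17.129, 19.110.
Standard total = 1,000,000; weights = 0.2448, 0.2518, 0.1606, 0.1981, 0.1447.
District 1: 0.2448×0.818 + 0.2518×2.474 + 0.1606×6.368 + 0.1981×14.605 + 0.1447×21.926 = 7.9118 per 1,000.
District 5: 0.2448×0.990 + 0.2518×2.156 + 0.1606×7.702 + 0.1981×17.129 + 0.1447×19.110 = 8.1807 per 1,000.
The crude rates (11.69 vs 7.23) would put District 1 higher, but that reflects its age composition; once standardized to a common age structure, District 5 has the higher underlying rate.

District 5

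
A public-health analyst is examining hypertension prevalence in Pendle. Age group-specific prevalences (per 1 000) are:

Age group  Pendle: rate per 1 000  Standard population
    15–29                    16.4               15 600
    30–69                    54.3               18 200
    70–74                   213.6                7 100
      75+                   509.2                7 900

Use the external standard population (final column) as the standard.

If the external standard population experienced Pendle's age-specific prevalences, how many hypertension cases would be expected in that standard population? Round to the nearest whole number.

6783

Expected hypertension cases = Σ (standard pop × age-specific rate ÷ 1 000)
= 15 600×16.4/1 000 + 18 200×54.3/1 000 + 7 100×213.6/1 000 + 7 900×509.2/1 000
= 255.84 + 988.26 + 1516.56 + 4022.68 = 6783.34.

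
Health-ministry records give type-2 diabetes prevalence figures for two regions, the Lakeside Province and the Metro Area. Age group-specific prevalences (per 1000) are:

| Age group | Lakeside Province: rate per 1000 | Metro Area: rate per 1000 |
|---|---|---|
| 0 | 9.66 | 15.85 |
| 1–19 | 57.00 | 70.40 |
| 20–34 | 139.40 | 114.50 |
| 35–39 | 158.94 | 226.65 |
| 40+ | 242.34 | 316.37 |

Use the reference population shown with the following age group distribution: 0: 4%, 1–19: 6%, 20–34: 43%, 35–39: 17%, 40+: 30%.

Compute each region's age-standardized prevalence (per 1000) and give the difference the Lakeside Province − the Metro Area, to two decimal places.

Standard weights: 0.04, 0.06, 0.43, 0.17, 0.30.
The Lakeside Province: 0.0400×9.66 + 0.0600×57.00 + 0.4300×139.40 + 0.1700×158.94 + 0.3000×242.34 = 163.4702 per 1000.
The Metro Area: 0.0400×15.85 + 0.0600×70.40 + 0.4300×114.50 + 0.1700×226.65 + 0.3000×316.37 = 187.5345 per 1000.
Difference = 163.4702 − 187.5345 = -24.0643.

-24.06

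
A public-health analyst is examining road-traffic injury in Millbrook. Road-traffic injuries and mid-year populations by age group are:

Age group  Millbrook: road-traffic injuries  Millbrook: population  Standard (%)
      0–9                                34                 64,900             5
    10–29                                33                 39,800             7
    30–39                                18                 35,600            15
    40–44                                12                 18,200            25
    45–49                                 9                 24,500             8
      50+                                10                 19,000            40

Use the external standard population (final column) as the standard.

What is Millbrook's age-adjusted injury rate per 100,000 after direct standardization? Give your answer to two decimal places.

Age-specific rates per 100,000 for Millbrook: 52.39, 82.91, 50.56, 65.93, 36.73, 52.63.
Standard weights: 0.05, 0.07, 0.15, 0.25, 0.08, 0.40.
Standardized rate: 0.0500×52.39 + 0.0700×82.91 + 0.1500×50.56 + 0.2500×65.93 + 0.0800×36.73 + 0.4000×52.63 = 56.4826 per 100,000.

56.48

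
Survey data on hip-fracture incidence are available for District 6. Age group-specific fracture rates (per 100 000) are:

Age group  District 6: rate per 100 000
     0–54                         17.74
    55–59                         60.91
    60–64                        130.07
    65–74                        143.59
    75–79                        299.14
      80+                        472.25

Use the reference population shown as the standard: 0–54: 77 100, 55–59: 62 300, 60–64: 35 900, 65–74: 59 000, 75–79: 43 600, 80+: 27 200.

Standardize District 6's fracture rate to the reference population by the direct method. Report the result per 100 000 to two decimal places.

Standard total = 305 100; weights = 0.2527, 0.2042, 0.1177, 0.1934, 0.1429, 0.0892.
Standardized rate: 0.2527×17.74 + 0.2042×60.91 + 0.1177×130.07 + 0.1934×143.59 + 0.1429×299.14 + 0.0892×472.25 = 144.8426 per 100 000.

144.84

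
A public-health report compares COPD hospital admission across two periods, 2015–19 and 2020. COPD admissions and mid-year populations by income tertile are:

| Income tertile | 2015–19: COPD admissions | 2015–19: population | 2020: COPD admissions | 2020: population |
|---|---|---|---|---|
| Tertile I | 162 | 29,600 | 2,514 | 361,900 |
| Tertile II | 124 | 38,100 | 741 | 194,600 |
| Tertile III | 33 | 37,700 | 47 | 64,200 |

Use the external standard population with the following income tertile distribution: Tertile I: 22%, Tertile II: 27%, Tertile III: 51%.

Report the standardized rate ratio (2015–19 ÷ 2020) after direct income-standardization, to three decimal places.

Income-specific rates per 10,000 for 2015–19: 54.73, 32.55, 8.75.
For 2020: 69.47, 38.08, 7.32.
Standard weights: 0.22, 0.27, 0.51.
2015–19: 0.2200×54.73 + 0.2700×32.55 + 0.5100×8.75 = 25.2921 per 10,000.
2020: 0.2200×69.47 + 0.2700×38.08 + 0.5100×7.32 = 29.2974 per 10,000.
Ratio = 25.2921 ÷ 29.2974 = 0.86329.

0.863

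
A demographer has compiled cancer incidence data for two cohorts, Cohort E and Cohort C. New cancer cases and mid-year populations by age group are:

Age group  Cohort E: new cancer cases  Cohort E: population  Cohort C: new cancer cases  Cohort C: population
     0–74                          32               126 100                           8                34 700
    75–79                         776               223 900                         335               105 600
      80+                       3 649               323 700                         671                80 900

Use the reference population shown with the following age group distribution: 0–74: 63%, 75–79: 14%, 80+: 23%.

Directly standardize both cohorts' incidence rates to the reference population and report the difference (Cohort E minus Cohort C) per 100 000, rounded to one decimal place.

74.1

Age-specific rates per 100 000 for Cohort E: 25.38, 346.58, 1127.28.
For Cohort C: 23.05, 317.23, 829.42.
Standard weights: 0.63, 0.14, 0.23.
Cohort E: 0.6300×25.38 + 0.1400×346.58 + 0.2300×1127.28 = 323.7830 per 100 000.
Cohort C: 0.6300×23.05 + 0.1400×317.23 + 0.2300×829.42 = 249.7038 per 100 000.
Difference = 323.7830 − 249.7038 = 74.0792.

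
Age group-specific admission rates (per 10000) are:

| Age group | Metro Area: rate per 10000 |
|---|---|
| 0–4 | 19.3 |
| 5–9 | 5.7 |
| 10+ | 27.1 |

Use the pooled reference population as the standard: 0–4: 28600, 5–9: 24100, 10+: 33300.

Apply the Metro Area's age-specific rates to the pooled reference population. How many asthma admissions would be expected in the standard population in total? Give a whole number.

159

Expected asthma admissions = Σ (standard pop × age-specific rate ÷ 10000)
= 28600×19.3/10000 + 24100×5.7/10000 + 33300×27.1/10000
= 55.20 + 13.74 + 90.24 = 159.18.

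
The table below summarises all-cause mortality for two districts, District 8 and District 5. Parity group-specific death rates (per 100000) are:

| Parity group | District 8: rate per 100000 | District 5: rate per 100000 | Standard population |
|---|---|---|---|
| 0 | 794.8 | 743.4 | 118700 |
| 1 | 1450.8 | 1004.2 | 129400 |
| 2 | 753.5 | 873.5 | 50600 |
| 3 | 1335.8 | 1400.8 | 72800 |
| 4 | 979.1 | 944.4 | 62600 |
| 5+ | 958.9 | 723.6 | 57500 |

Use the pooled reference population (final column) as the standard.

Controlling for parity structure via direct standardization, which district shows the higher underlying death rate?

Standard total = 491600; weights = 0.2415, 0.2632, 0.1029, 0.1481, 0.1273, 0.1170.
District 8: 0.2415×794.8 + 0.2632×1450.8 + 0.1029×753.5 + 0.1481×1335.8 + 0.1273×979.1 + 0.1170×958.9 = 1086.0009 per 100000.
District 5: 0.2415×743.4 + 0.2632×1004.2 + 0.1029×873.5 + 0.1481×1400.8 + 0.1273×944.4 + 0.1170×723.6 = 946.0717 per 100000.

District 8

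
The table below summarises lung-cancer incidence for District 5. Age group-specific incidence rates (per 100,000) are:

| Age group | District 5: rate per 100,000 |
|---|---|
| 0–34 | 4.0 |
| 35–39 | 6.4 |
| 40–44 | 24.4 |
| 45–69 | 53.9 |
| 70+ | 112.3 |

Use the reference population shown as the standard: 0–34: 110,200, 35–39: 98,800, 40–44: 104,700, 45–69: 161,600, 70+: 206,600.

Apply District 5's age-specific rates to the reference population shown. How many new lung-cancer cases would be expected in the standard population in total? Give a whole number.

Expected new lung-cancer cases = Σ (standard pop × age-specific rate ÷ 100,000)
= 110,200×4.0/100,000 + 98,800×6.4/100,000 + 104,700×24.4/100,000 + 161,600×53.9/100,000 + 206,600×112.3/100,000
= 4.41 + 6.32 + 25.55 + 87.10 + 232.01 = 355.39.

355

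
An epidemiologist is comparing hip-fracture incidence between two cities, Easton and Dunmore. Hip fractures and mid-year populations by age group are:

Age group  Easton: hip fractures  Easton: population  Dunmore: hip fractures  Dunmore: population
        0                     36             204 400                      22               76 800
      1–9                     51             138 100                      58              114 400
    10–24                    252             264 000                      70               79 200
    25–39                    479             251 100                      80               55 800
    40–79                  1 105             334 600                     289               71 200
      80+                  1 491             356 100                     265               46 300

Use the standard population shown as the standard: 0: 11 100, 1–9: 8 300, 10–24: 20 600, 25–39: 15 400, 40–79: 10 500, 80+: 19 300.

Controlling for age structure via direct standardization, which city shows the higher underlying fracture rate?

Age-specific rates per 100 000 for Easton: 17.61, 36.93, 95.45, 190.76, 330.25, 418.70.
For Dunmore: 28.65, 50.70, 88.38, 143.37, 405.90, 572.35.
Standard total = 85 200; weights = 0.1303, 0.0974, 0.2418, 0.1808, 0.1232, 0.2265.
Easton: 0.1303×17.61 + 0.0974×36.93 + 0.2418×95.45 + 0.1808×190.76 + 0.1232×330.25 + 0.2265×418.70 = 198.9980 per 100 000.
Dunmore: 0.1303×28.65 + 0.0974×50.70 + 0.2418×88.38 + 0.1808×143.37 + 0.1232×405.90 + 0.2265×572.35 = 235.6307 per 100 000.
The crude rates (220.50 vs 176.70) would put Easton higher, but that reflects its age composition; once standardized to a common age structure, Dunmore has the higher underlying rate.

Dunmore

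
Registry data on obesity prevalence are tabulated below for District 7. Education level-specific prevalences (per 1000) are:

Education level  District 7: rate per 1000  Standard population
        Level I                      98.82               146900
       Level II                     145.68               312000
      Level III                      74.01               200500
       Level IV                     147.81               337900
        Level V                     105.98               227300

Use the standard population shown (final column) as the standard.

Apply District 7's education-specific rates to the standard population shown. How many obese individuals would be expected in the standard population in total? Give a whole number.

148842

Expected obese individuals = Σ (standard pop × education-specific rate ÷ 1000)
= 146900×98.82/1000 + 312000×145.68/1000 + 200500×74.01/1000 + 337900×147.81/1000 + 227300×105.98/1000
= 14516.66 + 45452.16 + 14839.01 + 49945.00 + 24089.25 = 148842.08.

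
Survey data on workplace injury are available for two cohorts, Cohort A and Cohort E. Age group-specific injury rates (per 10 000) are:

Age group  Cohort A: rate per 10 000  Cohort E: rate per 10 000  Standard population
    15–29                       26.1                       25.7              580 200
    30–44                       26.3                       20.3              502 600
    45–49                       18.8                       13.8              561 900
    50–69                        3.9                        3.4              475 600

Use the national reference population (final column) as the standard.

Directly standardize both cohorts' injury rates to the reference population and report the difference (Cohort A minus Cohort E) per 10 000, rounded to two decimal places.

2.97

Standard total = 2 120 300; weights = 0.2736, 0.2370, 0.2650, 0.2243.
Cohort A: 0.2736×26.1 + 0.2370×26.3 + 0.2650×18.8 + 0.2243×3.9 = 19.2332 per 10 000.
Cohort E: 0.2736×25.7 + 0.2370×20.3 + 0.2650×13.8 + 0.2243×3.4 = 16.2643 per 10 000.
Difference = 19.2332 − 16.2643 = 2.9689.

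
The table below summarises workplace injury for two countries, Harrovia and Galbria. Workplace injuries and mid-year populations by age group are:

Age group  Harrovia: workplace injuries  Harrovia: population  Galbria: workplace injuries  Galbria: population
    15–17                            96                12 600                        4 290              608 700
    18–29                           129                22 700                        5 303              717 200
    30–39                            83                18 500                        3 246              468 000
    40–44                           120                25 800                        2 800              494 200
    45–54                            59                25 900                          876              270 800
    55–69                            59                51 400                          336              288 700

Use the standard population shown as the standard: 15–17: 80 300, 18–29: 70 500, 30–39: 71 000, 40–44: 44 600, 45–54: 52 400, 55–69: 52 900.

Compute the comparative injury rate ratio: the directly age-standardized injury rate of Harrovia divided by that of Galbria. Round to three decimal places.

Age-specific rates per 10 000 for Harrovia: 76.19, 56.83, 44.86, 46.51, 22.78, 11.48.
For Galbria: 70.48, 73.94, 69.36, 56.66, 32.35, 11.64.
Standard total = 371 700; weights = 0.2160, 0.1897, 0.1910, 0.1200, 0.1410, 0.1423.
Harrovia: 0.2160×76.19 + 0.1897×56.83 + 0.1910×44.86 + 0.1200×46.51 + 0.1410×22.78 + 0.1423×11.48 = 46.2340 per 10 000.
Galbria: 0.2160×70.48 + 0.1897×73.94 + 0.1910×69.36 + 0.1200×56.66 + 0.1410×32.35 + 0.1423×11.64 = 55.5134 per 10 000.
Ratio = 46.2340 ÷ 55.5134 = 0.83285.

0.833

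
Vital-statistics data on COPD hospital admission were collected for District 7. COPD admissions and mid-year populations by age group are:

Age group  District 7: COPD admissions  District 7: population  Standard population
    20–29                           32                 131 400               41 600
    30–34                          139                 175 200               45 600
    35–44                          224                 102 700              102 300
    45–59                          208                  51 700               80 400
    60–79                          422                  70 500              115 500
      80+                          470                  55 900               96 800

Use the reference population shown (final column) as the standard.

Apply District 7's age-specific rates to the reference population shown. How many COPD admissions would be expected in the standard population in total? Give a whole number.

2098

Age-specific rates per 10 000 for District 7: 2.44, 7.93, 21.81, 40.23, 59.86, 84.08.
Expected COPD admissions = Σ (standard pop × age-specific rate ÷ 10 000)
= 41 600×2.44/10 000 + 45 600×7.93/10 000 + 102 300×21.81/10 000 + 80 400×40.23/10 000 + 115 500×59.86/10 000 + 96 800×84.08/10 000
= 10.13 + 36.18 + 223.13 + 323.47 + 691.36 + 813.88 = 2098.15.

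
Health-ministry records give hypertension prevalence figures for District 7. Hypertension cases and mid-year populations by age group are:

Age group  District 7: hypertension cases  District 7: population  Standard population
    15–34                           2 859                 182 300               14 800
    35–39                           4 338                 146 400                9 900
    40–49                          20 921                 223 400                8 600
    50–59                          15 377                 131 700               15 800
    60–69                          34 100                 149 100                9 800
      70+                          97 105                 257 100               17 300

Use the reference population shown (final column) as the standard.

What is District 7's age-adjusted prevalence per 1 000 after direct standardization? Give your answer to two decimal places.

Age-specific rates per 1 000 for District 7: 15.683, 29.631, 93.648, 116.758, 228.706, 377.694.
Standard total = 76 200; weights = 0.1942, 0.1299, 0.1129, 0.2073, 0.1286, 0.2270.
Standardized rate: 0.1942×15.683 + 0.1299×29.631 + 0.1129×93.648 + 0.2073×116.758 + 0.1286×228.706 + 0.2270×377.694 = 156.8375 per 1 000.

156.84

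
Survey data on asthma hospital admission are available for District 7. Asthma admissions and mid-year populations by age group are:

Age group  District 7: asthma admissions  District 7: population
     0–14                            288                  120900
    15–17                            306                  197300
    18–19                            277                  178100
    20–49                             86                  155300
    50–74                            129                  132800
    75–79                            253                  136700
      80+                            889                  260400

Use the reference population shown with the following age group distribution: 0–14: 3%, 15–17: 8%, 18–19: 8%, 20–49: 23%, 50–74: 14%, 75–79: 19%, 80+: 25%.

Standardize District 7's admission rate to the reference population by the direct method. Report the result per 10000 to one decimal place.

Age-specific rates per 10000 for District 7: 23.82, 15.51, 15.55, 5.54, 9.71, 18.51, 34.14.
Standard weights: 0.03, 0.08, 0.08, 0.23, 0.14, 0.19, 0.25.
Standardized rate: 0.0300×23.82 + 0.0800×15.51 + 0.0800×15.55 + 0.2300×5.54 + 0.1400×9.71 + 0.1900×18.51 + 0.2500×34.14 = 17.8846 per 10000.

17.9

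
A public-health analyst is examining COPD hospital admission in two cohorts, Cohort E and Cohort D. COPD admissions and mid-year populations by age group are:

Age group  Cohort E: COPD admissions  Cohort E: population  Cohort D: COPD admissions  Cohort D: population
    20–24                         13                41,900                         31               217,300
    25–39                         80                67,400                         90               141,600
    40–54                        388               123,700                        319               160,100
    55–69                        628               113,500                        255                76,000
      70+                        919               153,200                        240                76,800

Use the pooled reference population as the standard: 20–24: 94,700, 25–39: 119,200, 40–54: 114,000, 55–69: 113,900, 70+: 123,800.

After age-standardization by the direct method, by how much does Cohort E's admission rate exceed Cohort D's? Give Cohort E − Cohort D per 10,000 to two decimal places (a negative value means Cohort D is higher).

14.42

Age-specific rates per 10,000 for Cohort E: 3.10, 11.87, 31.37, 55.33, 59.99.
For Cohort D: 1.43, 6.36, 19.93, 33.55, 31.25.
Standard total = 565,600; weights = 0.1674, 0.2107, 0.2016, 0.2014, 0.2189.
Cohort E: 0.1674×3.10 + 0.2107×11.87 + 0.2016×31.37 + 0.2014×55.33 + 0.2189×59.99 = 33.6155 per 10,000.
Cohort D: 0.1674×1.43 + 0.2107×6.36 + 0.2016×19.93 + 0.2014×33.55 + 0.2189×31.25 = 19.1913 per 10,000.
Difference = 33.6155 − 19.1913 = 14.4242.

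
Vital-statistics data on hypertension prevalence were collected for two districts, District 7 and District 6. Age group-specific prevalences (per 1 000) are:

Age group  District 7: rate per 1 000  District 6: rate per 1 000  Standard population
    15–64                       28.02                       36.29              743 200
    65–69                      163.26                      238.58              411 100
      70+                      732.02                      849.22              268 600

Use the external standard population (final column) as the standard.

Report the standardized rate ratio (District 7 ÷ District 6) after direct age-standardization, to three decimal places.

0.806

Standard total = 1 422 900; weights = 0.5223, 0.2889, 0.1888.
District 7: 0.5223×28.02 + 0.2889×163.26 + 0.1888×732.02 = 199.9868 per 1 000.
District 6: 0.5223×36.29 + 0.2889×238.58 + 0.1888×849.22 = 248.1913 per 1 000.
Ratio = 199.9868 ÷ 248.1913 = 0.80578.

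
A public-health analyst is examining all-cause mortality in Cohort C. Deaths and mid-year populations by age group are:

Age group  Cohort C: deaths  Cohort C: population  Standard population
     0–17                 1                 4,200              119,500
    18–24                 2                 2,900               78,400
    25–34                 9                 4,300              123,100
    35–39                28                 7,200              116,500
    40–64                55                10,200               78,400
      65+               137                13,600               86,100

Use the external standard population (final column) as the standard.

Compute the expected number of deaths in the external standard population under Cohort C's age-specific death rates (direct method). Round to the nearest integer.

Age-specific rates per 100,000 for Cohort C: 23.81, 68.97, 209.30, 388.89, 539.22, 1007.35.
Expected deaths = Σ (standard pop × age-specific rate ÷ 100,000)
= 119,500×23.81/100,000 + 78,400×68.97/100,000 + 123,100×209.30/100,000 + 116,500×388.89/100,000 + 78,400×539.22/100,000 + 86,100×1007.35/100,000
= 28.45 + 54.07 + 257.65 + 453.06 + 422.75 + 867.33 = 2083.30.

2083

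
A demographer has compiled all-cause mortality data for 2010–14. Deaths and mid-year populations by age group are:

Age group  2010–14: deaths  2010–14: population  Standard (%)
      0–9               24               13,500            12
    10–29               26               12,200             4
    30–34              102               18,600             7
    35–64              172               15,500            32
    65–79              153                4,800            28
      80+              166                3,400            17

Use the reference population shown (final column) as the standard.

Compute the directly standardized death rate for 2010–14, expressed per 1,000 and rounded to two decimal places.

Age-specific rates per 1,000 for 2010–14: 1.778, 2.131, 5.484, 11.097, 31.875, 48.824.
Standard weights: 0.12, 0.04, 0.07, 0.32, 0.28, 0.17.
Standardized rate: 0.1200×1.778 + 0.0400×2.131 + 0.0700×5.484 + 0.3200×11.097 + 0.2800×31.875 + 0.1700×48.824 = 21.4584 per 1,000.

21.46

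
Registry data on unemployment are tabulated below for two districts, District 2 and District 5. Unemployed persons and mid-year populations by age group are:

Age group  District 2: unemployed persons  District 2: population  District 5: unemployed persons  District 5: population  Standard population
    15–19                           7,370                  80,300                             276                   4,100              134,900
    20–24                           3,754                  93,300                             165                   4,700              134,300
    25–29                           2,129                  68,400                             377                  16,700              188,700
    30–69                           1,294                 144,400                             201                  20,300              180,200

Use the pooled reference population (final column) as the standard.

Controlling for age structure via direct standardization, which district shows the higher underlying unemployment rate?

Age-specific rates per 1,000 for District 2: 91.781, 40.236, 31.126, 8.961.
For District 5: 67.317, 35.106, 22.575, 9.901.
Standard total = 638,100; weights = 0.2114, 0.2105, 0.2957, 0.2824.
District 2: 0.2114×91.781 + 0.2105×40.236 + 0.2957×31.126 + 0.2824×8.961 = 39.6069 per 1,000.
District 5: 0.2114×67.317 + 0.2105×35.106 + 0.2957×22.575 + 0.2824×9.901 = 31.0923 per 1,000.

District 2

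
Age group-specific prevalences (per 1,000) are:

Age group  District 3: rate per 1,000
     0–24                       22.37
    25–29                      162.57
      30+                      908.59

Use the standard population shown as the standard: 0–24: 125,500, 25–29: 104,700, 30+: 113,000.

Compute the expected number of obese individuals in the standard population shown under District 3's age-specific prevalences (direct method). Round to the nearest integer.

122499

Expected obese individuals = Σ (standard pop × age-specific rate ÷ 1,000)
= 125,500×22.37/1,000 + 104,700×162.57/1,000 + 113,000×908.59/1,000
= 2807.43 + 17021.08 + 102670.67 = 122499.18.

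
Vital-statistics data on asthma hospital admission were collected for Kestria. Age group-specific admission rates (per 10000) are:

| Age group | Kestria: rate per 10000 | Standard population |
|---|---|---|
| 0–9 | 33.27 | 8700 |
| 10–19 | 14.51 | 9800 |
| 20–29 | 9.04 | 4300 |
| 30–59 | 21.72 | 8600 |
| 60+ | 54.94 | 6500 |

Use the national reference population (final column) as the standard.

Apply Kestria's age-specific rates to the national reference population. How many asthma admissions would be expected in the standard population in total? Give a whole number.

Expected asthma admissions = Σ (standard pop × age-specific rate ÷ 10000)
= 8700×33.27/10000 + 9800×14.51/10000 + 4300×9.04/10000 + 8600×21.72/10000 + 6500×54.94/10000
= 28.94 + 14.22 + 3.89 + 18.68 + 35.71 = 101.44.

101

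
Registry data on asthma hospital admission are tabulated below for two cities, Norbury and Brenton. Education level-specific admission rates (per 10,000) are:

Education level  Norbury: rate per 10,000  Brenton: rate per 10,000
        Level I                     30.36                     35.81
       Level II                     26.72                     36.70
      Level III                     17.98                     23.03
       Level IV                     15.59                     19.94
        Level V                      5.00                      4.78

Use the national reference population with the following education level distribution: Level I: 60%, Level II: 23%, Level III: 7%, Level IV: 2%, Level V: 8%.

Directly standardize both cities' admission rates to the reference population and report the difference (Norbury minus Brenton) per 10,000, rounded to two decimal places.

-5.99

Standard weights: 0.60, 0.23, 0.07, 0.02, 0.08.
Norbury: 0.6000×30.36 + 0.2300×26.72 + 0.0700×17.98 + 0.0200×15.59 + 0.0800×5.00 = 26.3320 per 10,000.
Brenton: 0.6000×35.81 + 0.2300×36.70 + 0.0700×23.03 + 0.0200×19.94 + 0.0800×4.78 = 32.3203 per 10,000.
Difference = 26.3320 − 32.3203 = -5.9883.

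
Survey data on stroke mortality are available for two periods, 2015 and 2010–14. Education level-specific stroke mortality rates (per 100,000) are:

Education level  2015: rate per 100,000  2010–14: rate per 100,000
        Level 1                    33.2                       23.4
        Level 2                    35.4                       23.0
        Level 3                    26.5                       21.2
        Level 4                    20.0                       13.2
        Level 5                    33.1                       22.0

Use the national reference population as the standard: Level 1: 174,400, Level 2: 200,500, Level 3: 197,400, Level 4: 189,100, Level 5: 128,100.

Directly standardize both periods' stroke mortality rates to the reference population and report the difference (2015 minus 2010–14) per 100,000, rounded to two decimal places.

Standard total = 889,500; weights = 0.1961, 0.2254, 0.2219, 0.2126, 0.1440.
2015: 0.1961×33.2 + 0.2254×35.4 + 0.2219×26.5 + 0.2126×20.0 + 0.1440×33.1 = 29.3884 per 100,000.
2010–14: 0.1961×23.4 + 0.2254×23.0 + 0.2219×21.2 + 0.2126×13.2 + 0.1440×22.0 = 20.4516 per 100,000.
Difference = 29.3884 − 20.4516 = 8.9369.

8.94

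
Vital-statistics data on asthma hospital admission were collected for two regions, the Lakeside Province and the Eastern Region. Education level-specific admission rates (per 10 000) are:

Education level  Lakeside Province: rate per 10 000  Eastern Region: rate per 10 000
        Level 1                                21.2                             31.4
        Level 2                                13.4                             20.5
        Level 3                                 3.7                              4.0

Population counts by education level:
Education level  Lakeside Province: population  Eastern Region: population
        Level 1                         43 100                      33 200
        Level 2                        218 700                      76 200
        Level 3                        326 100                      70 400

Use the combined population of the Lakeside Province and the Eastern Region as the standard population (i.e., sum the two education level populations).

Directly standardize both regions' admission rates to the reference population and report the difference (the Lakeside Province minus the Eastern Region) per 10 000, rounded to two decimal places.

Combined standard total = 767 700; weights = 0.0994, 0.3841, 0.5165.
The Lakeside Province: 0.0994×21.2 + 0.3841×13.4 + 0.5165×3.7 = 9.1654 per 10 000.
The Eastern Region: 0.0994×31.4 + 0.3841×20.5 + 0.5165×4.0 = 13.0614 per 10 000.
Difference = 9.1654 − 13.0614 = -3.8961.

-3.90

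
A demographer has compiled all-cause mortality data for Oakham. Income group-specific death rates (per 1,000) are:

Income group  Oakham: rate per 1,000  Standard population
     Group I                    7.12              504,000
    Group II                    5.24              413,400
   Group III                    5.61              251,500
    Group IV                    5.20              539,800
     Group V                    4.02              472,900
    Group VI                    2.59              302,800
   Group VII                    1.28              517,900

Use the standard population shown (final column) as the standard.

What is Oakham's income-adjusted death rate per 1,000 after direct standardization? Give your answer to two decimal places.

Standard total = 3,002,300; weights = 0.1679, 0.1377, 0.0838, 0.1798, 0.1575, 0.1009, 0.1725.
Standardized rate: 0.1679×7.12 + 0.1377×5.24 + 0.0838×5.61 + 0.1798×5.20 + 0.1575×4.02 + 0.1009×2.59 + 0.1725×1.28 = 4.4369 per 1,000.

4.44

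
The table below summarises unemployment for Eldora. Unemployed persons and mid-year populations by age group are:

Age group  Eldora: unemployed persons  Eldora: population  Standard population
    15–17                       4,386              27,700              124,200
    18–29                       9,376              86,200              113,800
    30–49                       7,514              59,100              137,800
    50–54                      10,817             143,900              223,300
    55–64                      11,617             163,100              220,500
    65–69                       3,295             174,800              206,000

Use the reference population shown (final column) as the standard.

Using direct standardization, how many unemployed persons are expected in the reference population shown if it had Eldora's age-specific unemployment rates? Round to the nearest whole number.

85938

Age-specific rates per 1,000 for Eldora: 158.339, 108.770, 127.140, 75.170, 71.226, 18.850.
Expected unemployed persons = Σ (standard pop × age-specific rate ÷ 1,000)
= 124,200×158.339/1,000 + 113,800×108.770/1,000 + 137,800×127.140/1,000 + 223,300×75.170/1,000 + 220,500×71.226/1,000 + 206,000×18.850/1,000
= 19665.75 + 12378.06 + 17519.95 + 16785.52 + 15705.39 + 3883.12 = 85937.79.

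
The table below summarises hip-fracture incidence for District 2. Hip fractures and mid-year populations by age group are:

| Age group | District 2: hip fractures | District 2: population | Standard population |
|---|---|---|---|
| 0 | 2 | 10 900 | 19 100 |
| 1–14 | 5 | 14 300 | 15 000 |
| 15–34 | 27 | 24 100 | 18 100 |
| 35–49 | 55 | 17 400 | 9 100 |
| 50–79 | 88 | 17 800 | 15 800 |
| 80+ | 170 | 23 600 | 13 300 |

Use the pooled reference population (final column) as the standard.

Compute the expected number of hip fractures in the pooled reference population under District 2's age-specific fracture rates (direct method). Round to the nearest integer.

Age-specific rates per 100 000 for District 2: 18.35, 34.97, 112.03, 316.09, 494.38, 720.34.
Expected hip fractures = Σ (standard pop × age-specific rate ÷ 100 000)
= 19 100×18.35/100 000 + 15 000×34.97/100 000 + 18 100×112.03/100 000 + 9 100×316.09/100 000 + 15 800×494.38/100 000 + 13 300×720.34/100 000
= 3.50 + 5.24 + 20.28 + 28.76 + 78.11 + 95.81 = 231.71.

232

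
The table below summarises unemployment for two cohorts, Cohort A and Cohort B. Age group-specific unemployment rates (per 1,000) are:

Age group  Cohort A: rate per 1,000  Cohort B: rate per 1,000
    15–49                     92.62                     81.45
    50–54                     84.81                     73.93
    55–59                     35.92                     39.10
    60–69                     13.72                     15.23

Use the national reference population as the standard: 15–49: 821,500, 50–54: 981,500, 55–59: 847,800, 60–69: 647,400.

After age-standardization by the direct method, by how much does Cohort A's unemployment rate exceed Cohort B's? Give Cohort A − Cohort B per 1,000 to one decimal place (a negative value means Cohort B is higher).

Standard total = 3,298,200; weights = 0.2491, 0.2976, 0.2570, 0.1963.
Cohort A: 0.2491×92.62 + 0.2976×84.81 + 0.2570×35.92 + 0.1963×13.72 = 60.2340 per 1,000.
Cohort B: 0.2491×81.45 + 0.2976×73.93 + 0.2570×39.10 + 0.1963×15.23 = 55.3279 per 1,000.
Difference = 60.2340 − 55.3279 = 4.9061.

4.9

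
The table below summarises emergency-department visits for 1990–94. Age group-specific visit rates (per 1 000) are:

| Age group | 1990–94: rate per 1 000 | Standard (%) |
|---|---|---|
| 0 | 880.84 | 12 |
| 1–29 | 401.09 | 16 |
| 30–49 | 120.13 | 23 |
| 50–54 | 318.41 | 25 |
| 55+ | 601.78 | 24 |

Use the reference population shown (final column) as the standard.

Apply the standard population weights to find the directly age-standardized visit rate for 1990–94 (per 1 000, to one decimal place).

421.5

Standard weights: 0.12, 0.16, 0.23, 0.25, 0.24.
Standardized rate: 0.1200×880.84 + 0.1600×401.09 + 0.2300×120.13 + 0.2500×318.41 + 0.2400×601.78 = 421.5348 per 1 000.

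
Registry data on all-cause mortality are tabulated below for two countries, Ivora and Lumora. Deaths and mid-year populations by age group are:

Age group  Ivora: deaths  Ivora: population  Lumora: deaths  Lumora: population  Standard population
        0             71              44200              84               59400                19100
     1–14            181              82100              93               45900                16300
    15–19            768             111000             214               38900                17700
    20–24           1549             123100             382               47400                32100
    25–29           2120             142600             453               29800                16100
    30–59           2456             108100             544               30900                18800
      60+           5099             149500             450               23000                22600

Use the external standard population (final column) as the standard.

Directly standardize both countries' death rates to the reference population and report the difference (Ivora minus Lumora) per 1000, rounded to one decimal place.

Age-specific rates per 1000 for Ivora: 1.606, 2.205, 6.919, 12.583, 14.867, 22.720, 34.107.
For Lumora: 1.414, 2.026, 5.501, 8.059, 15.201, 17.605, 19.565.
Standard total = 142700; weights = 0.1338, 0.1142, 0.1240, 0.2249, 0.1128, 0.1317, 0.1584.
Ivora: 0.1338×1.606 + 0.1142×2.205 + 0.1240×6.919 + 0.2249×12.583 + 0.1128×14.867 + 0.1317×22.720 + 0.1584×34.107 = 14.2278 per 1000.
Lumora: 0.1338×1.414 + 0.1142×2.026 + 0.1240×5.501 + 0.2249×8.059 + 0.1128×15.201 + 0.1317×17.605 + 0.1584×19.565 = 10.0490 per 1000.
Difference = 14.2278 − 10.0490 = 4.1788.

4.2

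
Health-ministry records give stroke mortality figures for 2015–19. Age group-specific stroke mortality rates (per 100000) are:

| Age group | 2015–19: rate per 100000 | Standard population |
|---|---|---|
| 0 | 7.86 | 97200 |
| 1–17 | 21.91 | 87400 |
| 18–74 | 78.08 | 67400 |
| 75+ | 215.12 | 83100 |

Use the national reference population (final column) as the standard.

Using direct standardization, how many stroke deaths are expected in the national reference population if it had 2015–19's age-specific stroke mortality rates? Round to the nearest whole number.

Expected stroke deaths = Σ (standard pop × age-specific rate ÷ 100000)
= 97200×7.86/100000 + 87400×21.91/100000 + 67400×78.08/100000 + 83100×215.12/100000
= 7.64 + 19.15 + 52.63 + 178.76 = 258.18.

258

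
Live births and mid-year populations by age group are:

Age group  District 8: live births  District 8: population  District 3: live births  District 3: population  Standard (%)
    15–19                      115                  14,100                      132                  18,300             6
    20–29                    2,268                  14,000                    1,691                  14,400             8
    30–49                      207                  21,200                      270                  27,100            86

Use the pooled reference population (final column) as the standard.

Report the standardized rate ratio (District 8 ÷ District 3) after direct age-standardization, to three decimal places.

Age-specific rates per 1,000 for District 8: 8.156, 162.000, 9.764.
For District 3: 7.213, 117.431, 9.963.
Standard weights: 0.06, 0.08, 0.86.
District 8: 0.0600×8.156 + 0.0800×162.000 + 0.8600×9.764 = 21.8465 per 1,000.
District 3: 0.0600×7.213 + 0.0800×117.431 + 0.8600×9.963 = 18.3955 per 1,000.
Ratio = 21.8465 ÷ 18.3955 = 1.18760.

1.188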